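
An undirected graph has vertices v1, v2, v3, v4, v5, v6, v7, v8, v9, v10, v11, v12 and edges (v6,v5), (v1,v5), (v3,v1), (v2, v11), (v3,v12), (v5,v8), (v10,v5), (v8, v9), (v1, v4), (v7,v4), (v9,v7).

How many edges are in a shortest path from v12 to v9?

5

Distance 0: v12.
Distance 1: v3.
Distance 2: v1.
Distance 3: v4, v5.
Distance 4: v6, v7, v8, v10.
Distance 5: v9 — contains v9.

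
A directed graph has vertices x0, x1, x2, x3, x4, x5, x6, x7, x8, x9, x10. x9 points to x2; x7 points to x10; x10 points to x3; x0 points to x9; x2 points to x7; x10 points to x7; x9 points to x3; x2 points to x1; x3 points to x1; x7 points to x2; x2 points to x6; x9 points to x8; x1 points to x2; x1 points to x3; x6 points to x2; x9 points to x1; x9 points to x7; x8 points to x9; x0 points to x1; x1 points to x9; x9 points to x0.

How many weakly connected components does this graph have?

From x0: component {x0, x1, x2, x3, x6, x7, x8, x9, x10}.
From x4: component {x4}.
From x5: component {x5}.
That's 3 components.

3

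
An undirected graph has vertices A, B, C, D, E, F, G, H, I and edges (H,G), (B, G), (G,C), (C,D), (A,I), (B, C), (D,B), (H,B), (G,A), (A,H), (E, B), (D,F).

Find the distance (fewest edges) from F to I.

Distance 0: F.
Distance 1: D.
Distance 2: B, C.
Distance 3: E, G, H.
Distance 4: A.
Distance 5: I — contains I.

5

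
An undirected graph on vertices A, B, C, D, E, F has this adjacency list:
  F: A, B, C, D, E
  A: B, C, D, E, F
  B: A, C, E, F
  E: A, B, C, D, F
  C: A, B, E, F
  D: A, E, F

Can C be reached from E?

Explore from E.
Distance 1: reach A, B, C, D, F.
Found C.

Yes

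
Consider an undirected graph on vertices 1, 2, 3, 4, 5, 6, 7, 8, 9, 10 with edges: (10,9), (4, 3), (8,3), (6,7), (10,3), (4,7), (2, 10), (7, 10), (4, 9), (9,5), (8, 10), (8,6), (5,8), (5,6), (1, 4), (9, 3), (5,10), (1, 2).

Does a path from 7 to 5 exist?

Yes

Explore from 7.
Distance 1: reach 4, 6, 10.
Distance 2: reach 1, 2, 3, 5, 8, 9.
Found 5.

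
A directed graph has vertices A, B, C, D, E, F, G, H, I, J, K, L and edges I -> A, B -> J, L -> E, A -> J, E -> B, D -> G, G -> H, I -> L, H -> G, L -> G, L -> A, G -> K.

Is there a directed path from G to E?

Explore from G.
Distance 1: reach H, K.
The search from G is exhausted; no directed path reaches E.

No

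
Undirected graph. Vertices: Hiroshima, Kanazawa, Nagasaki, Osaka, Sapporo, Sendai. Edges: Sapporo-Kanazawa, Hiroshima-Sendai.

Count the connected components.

From Hiroshima: component {Hiroshima, Sendai}.
From Kanazawa: component {Kanazawa, Sapporo}.
From Nagasaki: component {Nagasaki}.
From Osaka: component {Osaka}.
That's 4 components.

4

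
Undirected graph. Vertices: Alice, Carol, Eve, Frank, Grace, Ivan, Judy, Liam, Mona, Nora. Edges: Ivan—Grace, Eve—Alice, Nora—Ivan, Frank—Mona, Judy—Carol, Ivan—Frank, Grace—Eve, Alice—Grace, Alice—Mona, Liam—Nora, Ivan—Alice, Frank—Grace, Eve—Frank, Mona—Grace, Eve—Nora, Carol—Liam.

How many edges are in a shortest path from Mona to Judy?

Distance 0: Mona.
Distance 1: Alice, Frank, Grace.
Distance 2: Eve, Ivan.
Distance 3: Nora.
Distance 4: Liam.
Distance 5: Carol.
Distance 6: Judy — contains Judy.

6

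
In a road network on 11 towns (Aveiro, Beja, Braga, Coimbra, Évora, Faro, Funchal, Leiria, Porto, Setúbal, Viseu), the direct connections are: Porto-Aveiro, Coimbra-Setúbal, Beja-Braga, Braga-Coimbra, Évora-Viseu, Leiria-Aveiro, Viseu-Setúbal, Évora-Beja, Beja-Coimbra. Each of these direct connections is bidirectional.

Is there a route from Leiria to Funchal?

Explore from Leiria.
Distance 1: reach Aveiro.
Distance 2: reach Porto.
The search is exhausted without reaching Funchal; it lies in a different component.

No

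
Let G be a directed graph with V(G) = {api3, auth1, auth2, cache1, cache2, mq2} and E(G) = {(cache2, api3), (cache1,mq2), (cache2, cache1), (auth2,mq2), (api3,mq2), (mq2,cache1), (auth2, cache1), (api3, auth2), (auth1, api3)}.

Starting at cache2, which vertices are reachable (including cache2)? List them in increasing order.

Start at cache2.
Its neighbours: api3, cache1.
Then their neighbours: auth2, mq2.
Nothing further is reachable.

api3, auth2, cache1, cache2, mq2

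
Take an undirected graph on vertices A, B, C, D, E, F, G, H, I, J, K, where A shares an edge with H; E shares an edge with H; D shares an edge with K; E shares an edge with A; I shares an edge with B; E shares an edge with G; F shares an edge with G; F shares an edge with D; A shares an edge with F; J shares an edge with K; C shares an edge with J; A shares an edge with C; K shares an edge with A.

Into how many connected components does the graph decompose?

From A: component {A, C, D, E, F, G, H, J, K}.
From B: component {B, I}.
That's 2 components.

2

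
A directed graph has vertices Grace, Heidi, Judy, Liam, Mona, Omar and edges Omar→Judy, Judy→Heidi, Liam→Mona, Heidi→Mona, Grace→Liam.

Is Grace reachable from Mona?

Mona has no outgoing edges, so nothing is reachable from it.

No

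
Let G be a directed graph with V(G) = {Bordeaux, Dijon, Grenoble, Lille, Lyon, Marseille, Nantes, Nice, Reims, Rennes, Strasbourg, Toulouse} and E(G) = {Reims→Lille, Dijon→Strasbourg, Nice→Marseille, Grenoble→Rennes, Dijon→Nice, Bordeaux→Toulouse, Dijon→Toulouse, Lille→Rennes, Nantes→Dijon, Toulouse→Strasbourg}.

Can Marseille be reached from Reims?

No

Explore from Reims.
Distance 1: reach Lille.
Distance 2: reach Rennes.
The search from Reims is exhausted; no directed path reaches Marseille.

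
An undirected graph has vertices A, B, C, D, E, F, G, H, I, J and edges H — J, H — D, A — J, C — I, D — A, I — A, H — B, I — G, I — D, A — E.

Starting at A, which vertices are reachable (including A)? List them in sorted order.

Start at A.
Its neighbours: D, E, I, J.
Then their neighbours: C, G, H.
Then next layer: B.
Nothing further is reachable.

A, B, C, D, E, G, H, I, J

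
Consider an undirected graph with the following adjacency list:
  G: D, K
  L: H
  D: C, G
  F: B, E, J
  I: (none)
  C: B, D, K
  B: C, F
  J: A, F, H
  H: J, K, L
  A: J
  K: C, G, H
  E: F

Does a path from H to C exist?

Yes

Explore from H.
Distance 1: reach J, K, L.
Distance 2: reach A, C, F, G.
Found C.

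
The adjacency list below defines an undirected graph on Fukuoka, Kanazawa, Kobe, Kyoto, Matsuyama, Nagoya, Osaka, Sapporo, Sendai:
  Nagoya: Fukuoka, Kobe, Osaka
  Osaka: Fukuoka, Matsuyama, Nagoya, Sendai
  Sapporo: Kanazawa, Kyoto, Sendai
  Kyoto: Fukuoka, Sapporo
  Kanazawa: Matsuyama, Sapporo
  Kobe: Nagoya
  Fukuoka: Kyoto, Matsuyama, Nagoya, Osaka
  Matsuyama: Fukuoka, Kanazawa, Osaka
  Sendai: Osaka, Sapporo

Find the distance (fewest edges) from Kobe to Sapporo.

Distance 0: Kobe.
Distance 1: Nagoya.
Distance 2: Fukuoka, Osaka.
Distance 3: Kyoto, Matsuyama, Sendai.
Distance 4: Kanazawa, Sapporo — contains Sapporo.

4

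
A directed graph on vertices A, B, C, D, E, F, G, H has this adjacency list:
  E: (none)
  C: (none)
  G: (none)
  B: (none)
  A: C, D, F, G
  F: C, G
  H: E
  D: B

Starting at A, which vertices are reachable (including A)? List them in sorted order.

Start at A.
Its neighbours: C, D, F, G.
Then their neighbours: B.
Nothing further is reachable.

A, B, C, D, F, G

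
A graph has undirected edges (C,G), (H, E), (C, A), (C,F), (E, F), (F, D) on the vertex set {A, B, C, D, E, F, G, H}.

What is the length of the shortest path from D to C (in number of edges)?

Distance 0: D.
Distance 1: F.
Distance 2: C, E — contains C.

2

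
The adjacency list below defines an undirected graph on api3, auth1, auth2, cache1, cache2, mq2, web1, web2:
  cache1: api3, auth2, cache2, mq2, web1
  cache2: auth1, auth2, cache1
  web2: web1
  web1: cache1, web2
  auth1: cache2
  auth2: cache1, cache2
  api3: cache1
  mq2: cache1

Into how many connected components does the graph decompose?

1

From api3: component {api3, auth1, auth2, cache1, cache2, mq2, web1, web2}.
That's 1 component.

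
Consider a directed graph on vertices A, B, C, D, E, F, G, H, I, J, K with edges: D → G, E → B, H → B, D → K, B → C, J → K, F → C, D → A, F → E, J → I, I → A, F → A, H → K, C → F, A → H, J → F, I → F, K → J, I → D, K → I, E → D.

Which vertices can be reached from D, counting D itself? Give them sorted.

Start at D.
Its neighbours: A, G, K.
Then their neighbours: H, I, J.
Then next layer: B, F.
Then next layer: C, E.
Every vertex is now reached.

A, B, C, D, E, F, G, H, I, J, K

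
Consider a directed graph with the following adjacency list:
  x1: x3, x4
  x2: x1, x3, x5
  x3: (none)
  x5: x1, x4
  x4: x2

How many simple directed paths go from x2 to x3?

3

x2→x1→x3
x2→x3
x2→x5→x1→x3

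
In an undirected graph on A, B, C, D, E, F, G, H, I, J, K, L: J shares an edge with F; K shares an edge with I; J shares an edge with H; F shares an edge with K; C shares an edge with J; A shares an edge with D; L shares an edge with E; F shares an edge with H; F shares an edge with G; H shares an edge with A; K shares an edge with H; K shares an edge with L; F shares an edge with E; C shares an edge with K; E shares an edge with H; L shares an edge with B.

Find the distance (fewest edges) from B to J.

4

Distance 0: B.
Distance 1: L.
Distance 2: E, K.
Distance 3: C, F, H, I.
Distance 4: A, G, J — contains J.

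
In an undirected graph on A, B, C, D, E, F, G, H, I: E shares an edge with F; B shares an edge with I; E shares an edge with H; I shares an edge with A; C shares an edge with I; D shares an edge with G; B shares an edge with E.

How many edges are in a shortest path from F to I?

3

Distance 0: F.
Distance 1: E.
Distance 2: B, H.
Distance 3: I — contains I.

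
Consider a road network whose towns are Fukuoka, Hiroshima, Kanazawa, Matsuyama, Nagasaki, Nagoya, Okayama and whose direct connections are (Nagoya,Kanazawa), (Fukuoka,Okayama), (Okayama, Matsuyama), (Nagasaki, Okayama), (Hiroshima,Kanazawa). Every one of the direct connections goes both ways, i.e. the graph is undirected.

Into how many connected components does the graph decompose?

2

From Fukuoka: component {Fukuoka, Matsuyama, Nagasaki, Okayama}.
From Hiroshima: component {Hiroshima, Kanazawa, Nagoya}.
That's 2 components.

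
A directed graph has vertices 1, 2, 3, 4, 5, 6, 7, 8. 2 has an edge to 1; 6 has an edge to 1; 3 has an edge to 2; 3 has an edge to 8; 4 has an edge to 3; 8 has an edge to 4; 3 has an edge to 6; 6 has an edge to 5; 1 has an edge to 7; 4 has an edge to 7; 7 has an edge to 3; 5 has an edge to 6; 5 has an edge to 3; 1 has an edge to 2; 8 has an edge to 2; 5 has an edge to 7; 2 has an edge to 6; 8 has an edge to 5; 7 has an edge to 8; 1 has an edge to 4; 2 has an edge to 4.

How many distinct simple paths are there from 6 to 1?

6→1
6→5→3→2→1
6→5→3→8→2→1
6→5→7→3→2→1
6→5→7→3→8→2→1
6→5→7→8→2→1
6→5→7→8→4→3→2→1

7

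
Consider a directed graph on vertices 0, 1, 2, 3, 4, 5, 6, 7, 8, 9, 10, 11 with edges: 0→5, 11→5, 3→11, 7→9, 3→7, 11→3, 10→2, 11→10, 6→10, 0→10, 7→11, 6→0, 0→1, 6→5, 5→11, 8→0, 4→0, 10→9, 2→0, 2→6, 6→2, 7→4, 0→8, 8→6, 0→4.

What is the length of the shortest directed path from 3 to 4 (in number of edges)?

Distance 0: 3.
Distance 1: 7, 11.
Distance 2: 4, 5, 9, 10 — contains 4.

2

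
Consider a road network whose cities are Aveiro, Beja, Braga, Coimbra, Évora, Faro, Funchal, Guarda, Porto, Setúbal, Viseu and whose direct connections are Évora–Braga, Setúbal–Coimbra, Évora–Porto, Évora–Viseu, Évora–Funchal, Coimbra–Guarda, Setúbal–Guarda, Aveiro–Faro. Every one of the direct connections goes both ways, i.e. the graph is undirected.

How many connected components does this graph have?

From Aveiro: component {Aveiro, Faro}.
From Beja: component {Beja}.
From Braga: component {Braga, Évora, Funchal, Porto, Viseu}.
From Coimbra: component {Coimbra, Guarda, Setúbal}.
That's 4 components.

4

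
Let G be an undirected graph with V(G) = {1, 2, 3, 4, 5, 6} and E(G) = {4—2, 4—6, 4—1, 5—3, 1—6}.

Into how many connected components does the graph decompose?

2

From 1: component {1, 2, 4, 6}.
From 3: component {3, 5}.
That's 2 components.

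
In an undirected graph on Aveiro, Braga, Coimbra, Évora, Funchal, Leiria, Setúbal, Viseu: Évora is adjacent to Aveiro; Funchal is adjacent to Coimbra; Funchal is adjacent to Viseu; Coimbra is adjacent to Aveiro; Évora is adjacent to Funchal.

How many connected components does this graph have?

4

From Aveiro: component {Aveiro, Coimbra, Évora, Funchal, Viseu}.
From Braga: component {Braga}.
From Leiria: component {Leiria}.
From Setúbal: component {Setúbal}.
That's 4 components.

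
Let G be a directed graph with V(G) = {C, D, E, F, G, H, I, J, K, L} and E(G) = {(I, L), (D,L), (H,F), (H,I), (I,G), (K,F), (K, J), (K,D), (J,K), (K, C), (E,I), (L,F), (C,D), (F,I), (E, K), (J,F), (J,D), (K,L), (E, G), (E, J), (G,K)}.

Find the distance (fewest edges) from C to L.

2

Distance 0: C.
Distance 1: D.
Distance 2: L — contains L.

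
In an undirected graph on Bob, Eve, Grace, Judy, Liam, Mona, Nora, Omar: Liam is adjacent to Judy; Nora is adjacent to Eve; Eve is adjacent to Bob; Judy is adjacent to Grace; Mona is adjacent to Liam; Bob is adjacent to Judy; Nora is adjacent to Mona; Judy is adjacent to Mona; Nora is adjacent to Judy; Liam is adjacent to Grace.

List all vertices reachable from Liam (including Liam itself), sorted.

Start at Liam.
Its neighbours: Grace, Judy, Mona.
Then their neighbours: Bob, Nora.
Then next layer: Eve.
Nothing further is reachable.

Bob, Eve, Grace, Judy, Liam, Mona, Nora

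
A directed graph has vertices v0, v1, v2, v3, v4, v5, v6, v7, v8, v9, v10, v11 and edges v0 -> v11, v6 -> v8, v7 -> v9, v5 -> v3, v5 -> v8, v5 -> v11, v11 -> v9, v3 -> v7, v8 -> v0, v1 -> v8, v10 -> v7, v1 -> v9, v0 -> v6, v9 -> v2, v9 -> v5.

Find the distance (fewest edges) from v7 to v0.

Distance 0: v7.
Distance 1: v9.
Distance 2: v2, v5.
Distance 3: v3, v8, v11.
Distance 4: v0 — contains v0.

4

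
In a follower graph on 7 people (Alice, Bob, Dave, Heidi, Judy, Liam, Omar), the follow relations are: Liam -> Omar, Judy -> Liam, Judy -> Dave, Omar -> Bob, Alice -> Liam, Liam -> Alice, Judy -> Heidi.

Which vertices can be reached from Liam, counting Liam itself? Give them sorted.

Alice, Bob, Liam, Omar

Start at Liam.
Its neighbours: Alice, Omar.
Then their neighbours: Bob.
Nothing further is reachable.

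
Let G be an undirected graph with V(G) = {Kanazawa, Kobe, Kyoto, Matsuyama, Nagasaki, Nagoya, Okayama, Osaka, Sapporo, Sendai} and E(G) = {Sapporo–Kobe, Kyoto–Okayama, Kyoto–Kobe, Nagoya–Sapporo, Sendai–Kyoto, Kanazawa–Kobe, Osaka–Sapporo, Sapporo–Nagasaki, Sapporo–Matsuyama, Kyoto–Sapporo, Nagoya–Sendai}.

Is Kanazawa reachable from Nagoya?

Explore from Nagoya.
Distance 1: reach Sapporo, Sendai.
Distance 2: reach Kobe, Kyoto, Matsuyama, Nagasaki, Osaka.
Distance 3: reach Kanazawa, Okayama.
Found Kanazawa.

Yes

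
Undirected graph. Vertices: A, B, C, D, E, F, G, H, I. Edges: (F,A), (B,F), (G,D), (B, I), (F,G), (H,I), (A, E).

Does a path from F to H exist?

Yes

Explore from F.
Distance 1: reach A, B, G.
Distance 2: reach D, E, I.
Distance 3: reach H.
Found H.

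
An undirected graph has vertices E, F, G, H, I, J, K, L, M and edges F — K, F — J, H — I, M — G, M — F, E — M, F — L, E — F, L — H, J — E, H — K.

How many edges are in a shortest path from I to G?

5

Distance 0: I.
Distance 1: H.
Distance 2: K, L.
Distance 3: F.
Distance 4: E, J, M.
Distance 5: G — contains G.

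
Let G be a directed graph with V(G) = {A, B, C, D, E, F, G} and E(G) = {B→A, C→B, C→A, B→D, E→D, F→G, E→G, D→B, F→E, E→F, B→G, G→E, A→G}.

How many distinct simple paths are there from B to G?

B→A→G
B→G

2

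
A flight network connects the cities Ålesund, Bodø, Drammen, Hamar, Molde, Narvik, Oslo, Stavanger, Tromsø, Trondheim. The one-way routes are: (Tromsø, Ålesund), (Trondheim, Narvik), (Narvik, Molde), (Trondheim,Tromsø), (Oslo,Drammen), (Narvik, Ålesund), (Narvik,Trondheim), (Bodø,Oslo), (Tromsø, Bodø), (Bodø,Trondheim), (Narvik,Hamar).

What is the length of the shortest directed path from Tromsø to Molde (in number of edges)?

4

Distance 0: Tromsø.
Distance 1: Ålesund, Bodø.
Distance 2: Oslo, Trondheim.
Distance 3: Drammen, Narvik.
Distance 4: Hamar, Molde — contains Molde.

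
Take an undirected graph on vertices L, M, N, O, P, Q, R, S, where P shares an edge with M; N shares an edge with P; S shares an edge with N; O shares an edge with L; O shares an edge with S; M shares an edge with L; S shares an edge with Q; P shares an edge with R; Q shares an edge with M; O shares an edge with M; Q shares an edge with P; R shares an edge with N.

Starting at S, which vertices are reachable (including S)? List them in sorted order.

Start at S.
Its neighbours: N, O, Q.
Then their neighbours: L, M, P, R.
Every vertex is now reached.

L, M, N, O, P, Q, R, S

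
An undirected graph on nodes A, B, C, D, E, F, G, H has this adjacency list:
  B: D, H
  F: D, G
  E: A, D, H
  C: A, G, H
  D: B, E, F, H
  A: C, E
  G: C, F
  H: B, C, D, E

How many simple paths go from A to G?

A–C–G
A–C–H–B–D–F–G
A–C–H–D–F–G
A–C–H–E–D–F–G
A–E–D–B–H–C–G
A–E–D–F–G
A–E–D–H–C–G
A–E–H–B–D–F–G
A–E–H–C–G
A–E–H–D–F–G

10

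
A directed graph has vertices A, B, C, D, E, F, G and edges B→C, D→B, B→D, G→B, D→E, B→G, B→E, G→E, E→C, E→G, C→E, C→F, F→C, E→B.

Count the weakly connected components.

From A: component {A}.
From B: component {B, C, D, E, F, G}.
That's 2 components.

2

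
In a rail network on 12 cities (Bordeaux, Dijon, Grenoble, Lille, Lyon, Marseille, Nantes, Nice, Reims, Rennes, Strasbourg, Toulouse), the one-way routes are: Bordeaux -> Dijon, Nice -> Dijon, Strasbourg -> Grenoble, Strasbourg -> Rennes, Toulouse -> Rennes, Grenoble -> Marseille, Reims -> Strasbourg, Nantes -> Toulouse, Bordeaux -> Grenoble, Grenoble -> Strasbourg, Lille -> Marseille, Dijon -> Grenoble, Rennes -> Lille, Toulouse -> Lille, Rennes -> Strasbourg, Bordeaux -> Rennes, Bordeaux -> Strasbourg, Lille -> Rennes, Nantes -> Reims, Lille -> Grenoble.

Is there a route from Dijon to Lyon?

No

Explore from Dijon.
Distance 1: reach Grenoble.
Distance 2: reach Marseille, Strasbourg.
Distance 3: reach Rennes.
Distance 4: reach Lille.
The search from Dijon is exhausted; no directed path reaches Lyon.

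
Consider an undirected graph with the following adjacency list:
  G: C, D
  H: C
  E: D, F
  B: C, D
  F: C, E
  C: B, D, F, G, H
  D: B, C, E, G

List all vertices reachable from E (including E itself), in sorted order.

Start at E.
Its neighbours: D, F.
Then their neighbours: B, C, G.
Then next layer: H.
Every vertex is now reached.

B, C, D, E, F, G, H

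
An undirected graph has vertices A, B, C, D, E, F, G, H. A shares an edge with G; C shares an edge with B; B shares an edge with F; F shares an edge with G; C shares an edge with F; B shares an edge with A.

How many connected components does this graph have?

From A: component {A, B, C, F, G}.
From D: component {D}.
From E: component {E}.
From H: component {H}.
That's 4 components.

4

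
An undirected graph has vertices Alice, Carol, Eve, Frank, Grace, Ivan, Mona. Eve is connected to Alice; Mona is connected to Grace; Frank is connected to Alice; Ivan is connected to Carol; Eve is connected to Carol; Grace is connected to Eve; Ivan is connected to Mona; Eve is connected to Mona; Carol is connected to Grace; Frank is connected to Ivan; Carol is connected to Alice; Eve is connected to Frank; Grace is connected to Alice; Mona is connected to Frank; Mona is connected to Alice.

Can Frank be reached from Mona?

Explore from Mona.
Distance 1: reach Alice, Eve, Frank, Grace, Ivan.
Found Frank.

Yes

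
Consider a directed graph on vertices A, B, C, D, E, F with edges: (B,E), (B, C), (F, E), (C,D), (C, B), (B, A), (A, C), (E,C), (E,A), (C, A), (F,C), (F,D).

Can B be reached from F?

Yes

Explore from F.
Distance 1: reach C, D, E.
Distance 2: reach A, B.
Found B.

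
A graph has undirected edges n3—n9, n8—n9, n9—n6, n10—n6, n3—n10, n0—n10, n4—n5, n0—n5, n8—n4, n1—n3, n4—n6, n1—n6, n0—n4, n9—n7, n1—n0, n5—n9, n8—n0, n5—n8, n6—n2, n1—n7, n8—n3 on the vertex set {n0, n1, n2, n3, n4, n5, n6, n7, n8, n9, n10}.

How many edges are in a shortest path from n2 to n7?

Distance 0: n2.
Distance 1: n6.
Distance 2: n1, n4, n9, n10.
Distance 3: n0, n3, n5, n7, n8 — contains n7.

3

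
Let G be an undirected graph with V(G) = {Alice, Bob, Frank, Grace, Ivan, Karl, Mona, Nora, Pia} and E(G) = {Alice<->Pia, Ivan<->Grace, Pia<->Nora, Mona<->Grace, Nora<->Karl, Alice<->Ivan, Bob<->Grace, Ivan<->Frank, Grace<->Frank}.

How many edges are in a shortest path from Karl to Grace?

5

Distance 0: Karl.
Distance 1: Nora.
Distance 2: Pia.
Distance 3: Alice.
Distance 4: Ivan.
Distance 5: Frank, Grace — contains Grace.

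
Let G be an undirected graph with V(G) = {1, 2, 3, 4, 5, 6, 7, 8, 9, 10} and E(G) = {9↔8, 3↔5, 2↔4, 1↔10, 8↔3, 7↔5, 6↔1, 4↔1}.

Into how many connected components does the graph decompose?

2

From 1: component {1, 2, 4, 6, 10}.
From 3: component {3, 5, 7, 8, 9}.
That's 2 components.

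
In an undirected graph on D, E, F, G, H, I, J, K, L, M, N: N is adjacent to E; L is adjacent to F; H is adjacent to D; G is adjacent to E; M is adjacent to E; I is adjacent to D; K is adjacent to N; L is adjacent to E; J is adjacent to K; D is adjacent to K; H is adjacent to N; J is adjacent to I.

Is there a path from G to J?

Yes

Explore from G.
Distance 1: reach E.
Distance 2: reach L, M, N.
Distance 3: reach F, H, K.
Distance 4: reach D, J.
Found J.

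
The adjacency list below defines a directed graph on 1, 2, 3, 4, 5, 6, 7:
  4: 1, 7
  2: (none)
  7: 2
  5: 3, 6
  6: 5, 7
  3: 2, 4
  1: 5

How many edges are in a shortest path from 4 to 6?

Distance 0: 4.
Distance 1: 1, 7.
Distance 2: 2, 5.
Distance 3: 3, 6 — contains 6.

3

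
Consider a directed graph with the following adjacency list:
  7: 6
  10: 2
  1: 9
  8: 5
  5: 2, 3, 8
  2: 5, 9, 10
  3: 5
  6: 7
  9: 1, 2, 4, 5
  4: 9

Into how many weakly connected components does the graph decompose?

2

From 1: component {1, 2, 3, 4, 5, 8, 9, 10}.
From 6: component {6, 7}.
That's 2 components.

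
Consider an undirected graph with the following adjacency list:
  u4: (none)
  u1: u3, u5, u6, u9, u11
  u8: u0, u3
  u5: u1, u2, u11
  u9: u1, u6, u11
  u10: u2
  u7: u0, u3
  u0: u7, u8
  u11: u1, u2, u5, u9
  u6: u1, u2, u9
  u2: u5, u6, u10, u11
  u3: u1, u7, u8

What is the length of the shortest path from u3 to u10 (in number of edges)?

Distance 0: u3.
Distance 1: u1, u7, u8.
Distance 2: u0, u5, u6, u9, u11.
Distance 3: u2.
Distance 4: u10 — contains u10.

4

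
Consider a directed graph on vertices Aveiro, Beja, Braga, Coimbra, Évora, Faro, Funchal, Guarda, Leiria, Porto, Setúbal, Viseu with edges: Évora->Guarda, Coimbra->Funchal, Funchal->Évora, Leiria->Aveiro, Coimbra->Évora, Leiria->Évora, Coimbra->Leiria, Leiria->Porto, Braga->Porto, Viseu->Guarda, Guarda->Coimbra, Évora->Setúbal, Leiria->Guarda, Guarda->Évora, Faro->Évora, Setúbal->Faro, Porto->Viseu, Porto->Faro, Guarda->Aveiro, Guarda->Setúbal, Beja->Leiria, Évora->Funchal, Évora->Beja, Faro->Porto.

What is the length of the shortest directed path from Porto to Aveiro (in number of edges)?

Distance 0: Porto.
Distance 1: Faro, Viseu.
Distance 2: Évora, Guarda.
Distance 3: Aveiro, Beja, Coimbra, Funchal, Setúbal — contains Aveiro.

3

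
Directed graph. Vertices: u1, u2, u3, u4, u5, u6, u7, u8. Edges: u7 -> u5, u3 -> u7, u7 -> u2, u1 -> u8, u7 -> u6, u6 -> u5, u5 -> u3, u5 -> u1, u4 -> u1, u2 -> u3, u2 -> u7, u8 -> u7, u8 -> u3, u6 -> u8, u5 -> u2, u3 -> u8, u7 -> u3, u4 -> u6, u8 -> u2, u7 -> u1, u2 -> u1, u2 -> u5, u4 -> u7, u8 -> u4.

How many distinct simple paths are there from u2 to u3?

u2→u1→u8→u3
u2→u1→u8→u4→u6→u5→u3
u2→u1→u8→u4→u7→u3
u2→u1→u8→u4→u7→u5→u3
u2→u1→u8→u4→u7→u6→u5→u3
u2→u1→u8→u7→u3
u2→u1→u8→u7→u5→u3
u2→u1→u8→u7→u6→u5→u3
... and 13 more.

21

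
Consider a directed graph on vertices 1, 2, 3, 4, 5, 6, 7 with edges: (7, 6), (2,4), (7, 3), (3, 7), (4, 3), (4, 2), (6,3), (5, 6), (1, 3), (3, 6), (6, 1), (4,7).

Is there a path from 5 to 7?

Explore from 5.
Distance 1: reach 6.
Distance 2: reach 1, 3.
Distance 3: reach 7.
Found 7.

Yes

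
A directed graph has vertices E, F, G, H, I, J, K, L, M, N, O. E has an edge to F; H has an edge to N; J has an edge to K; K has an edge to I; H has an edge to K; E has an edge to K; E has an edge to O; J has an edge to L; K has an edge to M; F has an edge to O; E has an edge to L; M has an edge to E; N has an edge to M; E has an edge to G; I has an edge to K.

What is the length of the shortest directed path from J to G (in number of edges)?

4

Distance 0: J.
Distance 1: K, L.
Distance 2: I, M.
Distance 3: E.
Distance 4: F, G, O — contains G.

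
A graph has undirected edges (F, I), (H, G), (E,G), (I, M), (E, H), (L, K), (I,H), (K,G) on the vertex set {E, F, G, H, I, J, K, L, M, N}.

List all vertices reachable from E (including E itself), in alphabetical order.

E, F, G, H, I, K, L, M

Start at E.
Its neighbours: G, H.
Then their neighbours: I, K.
Then next layer: F, L, M.
Nothing further is reachable.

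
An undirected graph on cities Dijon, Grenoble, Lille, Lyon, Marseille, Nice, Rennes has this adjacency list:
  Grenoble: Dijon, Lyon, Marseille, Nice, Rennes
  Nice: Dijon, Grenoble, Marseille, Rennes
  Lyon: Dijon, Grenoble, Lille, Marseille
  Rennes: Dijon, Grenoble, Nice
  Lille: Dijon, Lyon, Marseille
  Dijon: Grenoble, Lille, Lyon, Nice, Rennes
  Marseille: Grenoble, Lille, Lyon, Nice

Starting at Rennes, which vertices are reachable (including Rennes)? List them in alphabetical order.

Dijon, Grenoble, Lille, Lyon, Marseille, Nice, Rennes

Start at Rennes.
Its neighbours: Dijon, Grenoble, Nice.
Then their neighbours: Lille, Lyon, Marseille.
Every vertex is now reached.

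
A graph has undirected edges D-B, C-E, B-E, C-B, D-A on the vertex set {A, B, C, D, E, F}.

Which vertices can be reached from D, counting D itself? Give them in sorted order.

Start at D.
Its neighbours: A, B.
Then their neighbours: C, E.
Nothing further is reachable.

A, B, C, D, E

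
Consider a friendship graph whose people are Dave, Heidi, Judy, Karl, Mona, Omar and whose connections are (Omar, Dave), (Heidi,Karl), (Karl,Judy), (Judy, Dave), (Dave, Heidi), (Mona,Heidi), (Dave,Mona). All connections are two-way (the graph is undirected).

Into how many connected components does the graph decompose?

1

From Dave: component {Dave, Heidi, Judy, Karl, Mona, Omar}.
That's 1 component.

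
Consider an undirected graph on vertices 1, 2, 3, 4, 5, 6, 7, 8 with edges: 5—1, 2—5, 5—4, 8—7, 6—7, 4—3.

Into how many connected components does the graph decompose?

From 1: component {1, 2, 3, 4, 5}.
From 6: component {6, 7, 8}.
That's 2 components.

2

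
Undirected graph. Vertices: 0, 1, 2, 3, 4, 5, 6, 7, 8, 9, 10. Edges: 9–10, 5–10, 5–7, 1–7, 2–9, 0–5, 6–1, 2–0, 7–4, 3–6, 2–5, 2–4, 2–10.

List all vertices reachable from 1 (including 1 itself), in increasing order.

0, 1, 2, 3, 4, 5, 6, 7, 9, 10

Start at 1.
Its neighbours: 6, 7.
Then their neighbours: 3, 4, 5.
Then next layer: 0, 2, 10.
Then next layer: 9.
Nothing further is reachable.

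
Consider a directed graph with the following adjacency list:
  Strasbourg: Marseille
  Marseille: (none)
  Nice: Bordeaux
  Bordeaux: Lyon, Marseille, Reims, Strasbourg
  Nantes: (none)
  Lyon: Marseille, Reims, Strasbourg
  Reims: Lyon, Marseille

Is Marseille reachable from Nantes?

No

Nantes has no outgoing edges, so nothing is reachable from it.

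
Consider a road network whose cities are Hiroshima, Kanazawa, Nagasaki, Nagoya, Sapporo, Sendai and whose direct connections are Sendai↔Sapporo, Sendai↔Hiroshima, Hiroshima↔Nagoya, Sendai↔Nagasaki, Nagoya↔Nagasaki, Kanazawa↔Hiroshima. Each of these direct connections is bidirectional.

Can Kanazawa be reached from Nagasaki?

Yes

Explore from Nagasaki.
Distance 1: reach Nagoya, Sendai.
Distance 2: reach Hiroshima, Sapporo.
Distance 3: reach Kanazawa.
Found Kanazawa.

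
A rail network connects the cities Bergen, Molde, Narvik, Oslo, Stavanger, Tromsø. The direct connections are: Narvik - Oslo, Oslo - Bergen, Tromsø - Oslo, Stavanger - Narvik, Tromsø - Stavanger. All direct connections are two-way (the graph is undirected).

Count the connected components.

2

From Bergen: component {Bergen, Narvik, Oslo, Stavanger, Tromsø}.
From Molde: component {Molde}.
That's 2 components.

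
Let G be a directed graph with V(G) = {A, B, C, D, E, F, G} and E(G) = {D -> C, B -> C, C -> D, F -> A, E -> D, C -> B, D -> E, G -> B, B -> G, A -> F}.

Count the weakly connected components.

From A: component {A, F}.
From B: component {B, C, D, E, G}.
That's 2 components.

2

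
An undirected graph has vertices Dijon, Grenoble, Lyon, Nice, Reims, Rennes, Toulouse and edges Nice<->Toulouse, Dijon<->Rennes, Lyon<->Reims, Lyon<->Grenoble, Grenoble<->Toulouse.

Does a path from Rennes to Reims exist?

Explore from Rennes.
Distance 1: reach Dijon.
The search is exhausted without reaching Reims; it lies in a different component.

No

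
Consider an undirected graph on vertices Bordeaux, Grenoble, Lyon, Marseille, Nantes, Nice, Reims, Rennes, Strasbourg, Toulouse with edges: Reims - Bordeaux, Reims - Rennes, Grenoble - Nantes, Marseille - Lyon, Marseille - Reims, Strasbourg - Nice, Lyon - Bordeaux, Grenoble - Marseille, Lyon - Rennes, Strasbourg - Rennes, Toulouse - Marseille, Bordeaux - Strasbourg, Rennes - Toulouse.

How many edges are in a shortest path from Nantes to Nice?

6

Distance 0: Nantes.
Distance 1: Grenoble.
Distance 2: Marseille.
Distance 3: Lyon, Reims, Toulouse.
Distance 4: Bordeaux, Rennes.
Distance 5: Strasbourg.
Distance 6: Nice — contains Nice.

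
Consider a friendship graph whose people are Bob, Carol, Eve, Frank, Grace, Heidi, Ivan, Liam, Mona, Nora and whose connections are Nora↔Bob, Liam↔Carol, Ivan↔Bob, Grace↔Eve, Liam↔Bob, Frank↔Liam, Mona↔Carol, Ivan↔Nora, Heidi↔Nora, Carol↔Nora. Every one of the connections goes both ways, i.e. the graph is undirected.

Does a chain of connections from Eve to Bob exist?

Explore from Eve.
Distance 1: reach Grace.
The search is exhausted without reaching Bob; it lies in a different component.

No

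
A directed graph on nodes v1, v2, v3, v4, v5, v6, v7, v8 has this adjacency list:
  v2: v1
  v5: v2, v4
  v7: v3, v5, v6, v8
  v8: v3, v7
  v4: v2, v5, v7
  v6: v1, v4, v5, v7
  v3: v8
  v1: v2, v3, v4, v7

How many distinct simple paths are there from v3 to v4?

6

v3→v8→v7→v5→v2→v1→v4
v3→v8→v7→v5→v4
v3→v8→v7→v6→v1→v4
v3→v8→v7→v6→v4
v3→v8→v7→v6→v5→v2→v1→v4
v3→v8→v7→v6→v5→v4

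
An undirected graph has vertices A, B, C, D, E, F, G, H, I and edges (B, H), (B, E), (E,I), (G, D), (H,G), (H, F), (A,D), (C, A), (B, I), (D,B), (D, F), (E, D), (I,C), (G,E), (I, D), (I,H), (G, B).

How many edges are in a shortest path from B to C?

2

Distance 0: B.
Distance 1: D, E, G, H, I.
Distance 2: A, C, F — contains C.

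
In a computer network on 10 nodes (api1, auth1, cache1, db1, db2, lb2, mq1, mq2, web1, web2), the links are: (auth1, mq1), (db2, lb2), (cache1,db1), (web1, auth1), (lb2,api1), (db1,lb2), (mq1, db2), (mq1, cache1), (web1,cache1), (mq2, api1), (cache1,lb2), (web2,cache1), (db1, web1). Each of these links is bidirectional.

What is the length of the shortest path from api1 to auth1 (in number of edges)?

Distance 0: api1.
Distance 1: lb2, mq2.
Distance 2: cache1, db1, db2.
Distance 3: mq1, web1, web2.
Distance 4: auth1 — contains auth1.

4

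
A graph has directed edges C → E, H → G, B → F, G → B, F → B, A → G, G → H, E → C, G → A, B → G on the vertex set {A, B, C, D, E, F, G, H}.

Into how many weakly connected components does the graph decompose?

From A: component {A, B, F, G, H}.
From C: component {C, E}.
From D: component {D}.
That's 3 components.

3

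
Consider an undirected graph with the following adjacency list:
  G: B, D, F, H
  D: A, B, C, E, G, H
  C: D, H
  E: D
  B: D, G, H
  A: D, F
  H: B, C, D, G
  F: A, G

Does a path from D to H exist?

Yes

Explore from D.
Distance 1: reach A, B, C, E, G, H.
Found H.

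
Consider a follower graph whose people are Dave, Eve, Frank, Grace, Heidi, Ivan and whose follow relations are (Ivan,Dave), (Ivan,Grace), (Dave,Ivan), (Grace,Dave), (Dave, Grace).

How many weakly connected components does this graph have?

From Dave: component {Dave, Grace, Ivan}.
From Eve: component {Eve}.
From Frank: component {Frank}.
From Heidi: component {Heidi}.
That's 4 components.

4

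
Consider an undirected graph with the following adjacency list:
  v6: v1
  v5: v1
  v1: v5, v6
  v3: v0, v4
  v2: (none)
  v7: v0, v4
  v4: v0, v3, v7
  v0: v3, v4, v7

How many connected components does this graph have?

3

From v0: component {v0, v3, v4, v7}.
From v1: component {v1, v5, v6}.
From v2: component {v2}.
That's 3 components.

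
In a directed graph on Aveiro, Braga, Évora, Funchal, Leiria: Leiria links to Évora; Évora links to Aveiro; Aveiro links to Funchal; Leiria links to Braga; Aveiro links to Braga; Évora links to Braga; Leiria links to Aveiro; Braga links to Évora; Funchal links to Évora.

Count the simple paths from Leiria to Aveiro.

3

Leiria→Aveiro
Leiria→Braga→Évora→Aveiro
Leiria→Évora→Aveiro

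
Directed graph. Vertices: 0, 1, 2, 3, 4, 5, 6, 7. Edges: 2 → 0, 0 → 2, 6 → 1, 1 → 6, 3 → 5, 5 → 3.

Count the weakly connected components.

From 0: component {0, 2}.
From 1: component {1, 6}.
From 3: component {3, 5}.
From 4: component {4}.
From 7: component {7}.
That's 5 components.

5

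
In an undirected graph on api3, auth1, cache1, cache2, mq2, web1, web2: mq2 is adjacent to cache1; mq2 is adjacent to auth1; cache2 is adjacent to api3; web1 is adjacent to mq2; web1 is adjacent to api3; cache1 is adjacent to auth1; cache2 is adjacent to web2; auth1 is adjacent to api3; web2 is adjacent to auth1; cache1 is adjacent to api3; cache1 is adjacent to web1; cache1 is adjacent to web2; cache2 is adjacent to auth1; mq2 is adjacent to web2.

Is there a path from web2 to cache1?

Explore from web2.
Distance 1: reach auth1, cache1, cache2, mq2.
Found cache1.

Yes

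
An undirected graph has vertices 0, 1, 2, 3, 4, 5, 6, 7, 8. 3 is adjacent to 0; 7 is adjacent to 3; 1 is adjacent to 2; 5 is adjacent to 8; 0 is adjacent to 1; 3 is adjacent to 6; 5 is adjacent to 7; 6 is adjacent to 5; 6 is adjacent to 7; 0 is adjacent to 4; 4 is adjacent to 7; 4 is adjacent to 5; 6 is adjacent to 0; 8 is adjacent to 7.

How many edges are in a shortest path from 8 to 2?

Distance 0: 8.
Distance 1: 5, 7.
Distance 2: 3, 4, 6.
Distance 3: 0.
Distance 4: 1.
Distance 5: 2 — contains 2.

5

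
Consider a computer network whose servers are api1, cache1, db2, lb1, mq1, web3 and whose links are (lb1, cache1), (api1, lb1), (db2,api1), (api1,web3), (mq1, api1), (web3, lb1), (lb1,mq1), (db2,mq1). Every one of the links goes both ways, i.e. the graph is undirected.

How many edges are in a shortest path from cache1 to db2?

3

Distance 0: cache1.
Distance 1: lb1.
Distance 2: api1, mq1, web3.
Distance 3: db2 — contains db2.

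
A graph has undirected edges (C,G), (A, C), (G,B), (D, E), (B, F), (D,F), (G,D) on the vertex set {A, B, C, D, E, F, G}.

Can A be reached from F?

Yes

Explore from F.
Distance 1: reach B, D.
Distance 2: reach E, G.
Distance 3: reach C.
Distance 4: reach A.
Found A.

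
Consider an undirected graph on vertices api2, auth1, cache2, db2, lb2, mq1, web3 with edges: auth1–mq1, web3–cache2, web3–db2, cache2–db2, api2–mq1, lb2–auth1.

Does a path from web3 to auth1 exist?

Explore from web3.
Distance 1: reach cache2, db2.
The search is exhausted without reaching auth1; it lies in a different component.

No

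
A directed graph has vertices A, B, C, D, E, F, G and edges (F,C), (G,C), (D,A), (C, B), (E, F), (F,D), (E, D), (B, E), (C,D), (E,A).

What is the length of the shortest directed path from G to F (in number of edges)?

4

Distance 0: G.
Distance 1: C.
Distance 2: B, D.
Distance 3: A, E.
Distance 4: F — contains F.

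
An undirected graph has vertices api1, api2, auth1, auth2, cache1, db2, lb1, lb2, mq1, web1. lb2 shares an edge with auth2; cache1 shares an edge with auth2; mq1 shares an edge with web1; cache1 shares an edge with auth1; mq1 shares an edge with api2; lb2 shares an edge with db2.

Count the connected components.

4

From api1: component {api1}.
From api2: component {api2, mq1, web1}.
From auth1: component {auth1, auth2, cache1, db2, lb2}.
From lb1: component {lb1}.
That's 4 components.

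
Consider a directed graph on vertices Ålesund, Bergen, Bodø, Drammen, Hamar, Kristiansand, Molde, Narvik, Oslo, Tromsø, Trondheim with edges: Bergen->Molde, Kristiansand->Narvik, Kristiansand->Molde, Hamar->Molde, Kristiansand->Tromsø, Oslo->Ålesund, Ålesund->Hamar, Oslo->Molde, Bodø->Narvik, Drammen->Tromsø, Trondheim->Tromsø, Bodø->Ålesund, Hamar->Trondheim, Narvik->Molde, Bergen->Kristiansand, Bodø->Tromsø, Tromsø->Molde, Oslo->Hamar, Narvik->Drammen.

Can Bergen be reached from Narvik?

No

Explore from Narvik.
Distance 1: reach Drammen, Molde.
Distance 2: reach Tromsø.
The search from Narvik is exhausted; no directed path reaches Bergen.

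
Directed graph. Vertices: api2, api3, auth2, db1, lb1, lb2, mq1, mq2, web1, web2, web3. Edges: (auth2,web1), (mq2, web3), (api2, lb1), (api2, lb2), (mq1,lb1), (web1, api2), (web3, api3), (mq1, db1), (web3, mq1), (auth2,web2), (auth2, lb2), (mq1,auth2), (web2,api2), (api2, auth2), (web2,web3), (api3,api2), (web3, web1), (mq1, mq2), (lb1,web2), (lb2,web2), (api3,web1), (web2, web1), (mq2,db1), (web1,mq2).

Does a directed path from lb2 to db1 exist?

Explore from lb2.
Distance 1: reach web2.
Distance 2: reach api2, web1, web3.
Distance 3: reach api3, auth2, lb1, mq1, mq2.
Distance 4: reach db1.
Found db1.

Yes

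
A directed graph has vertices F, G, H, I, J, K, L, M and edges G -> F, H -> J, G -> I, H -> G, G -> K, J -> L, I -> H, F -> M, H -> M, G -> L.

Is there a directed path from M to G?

No

M has no outgoing edges, so nothing is reachable from it.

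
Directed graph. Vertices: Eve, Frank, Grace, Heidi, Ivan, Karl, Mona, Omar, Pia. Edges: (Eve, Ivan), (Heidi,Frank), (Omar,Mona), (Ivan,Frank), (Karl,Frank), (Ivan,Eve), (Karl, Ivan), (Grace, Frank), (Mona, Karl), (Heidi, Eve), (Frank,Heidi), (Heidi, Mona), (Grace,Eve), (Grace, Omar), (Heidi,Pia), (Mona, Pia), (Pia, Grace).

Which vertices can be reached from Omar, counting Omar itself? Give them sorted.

Start at Omar.
Its neighbours: Mona.
Then their neighbours: Karl, Pia.
Then next layer: Frank, Grace, Ivan.
Then next layer: Eve, Heidi.
Every vertex is now reached.

Eve, Frank, Grace, Heidi, Ivan, Karl, Mona, Omar, Pia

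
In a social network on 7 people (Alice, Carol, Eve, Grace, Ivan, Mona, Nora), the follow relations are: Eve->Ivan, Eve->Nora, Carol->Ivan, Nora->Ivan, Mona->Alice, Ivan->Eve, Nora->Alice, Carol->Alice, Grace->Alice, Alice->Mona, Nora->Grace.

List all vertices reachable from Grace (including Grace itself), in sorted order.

Start at Grace.
Its neighbours: Alice.
Then their neighbours: Mona.
Nothing further is reachable.

Alice, Grace, Mona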